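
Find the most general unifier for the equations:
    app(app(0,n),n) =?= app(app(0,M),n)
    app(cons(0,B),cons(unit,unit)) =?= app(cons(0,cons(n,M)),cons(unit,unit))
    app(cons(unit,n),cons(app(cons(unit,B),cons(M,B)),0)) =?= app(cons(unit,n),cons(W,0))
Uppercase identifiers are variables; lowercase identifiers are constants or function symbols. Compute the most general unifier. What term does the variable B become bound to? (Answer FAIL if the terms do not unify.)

Decompose app/2: app(0,n) =?= app(0,M),  n =?= n.
Decompose app/2: 0 =?= 0,  n =?= M.
Delete trivial equation 0 =?= 0.
Bind M := n; substituting into the 2 remaining equations that mention M gives: app(cons(0,B),cons(unit,unit)) =?= app(cons(0,cons(n,n)),cons(unit,unit)),  app(cons(unit,n),cons(app(cons(unit,B),cons(n,B)),0)) =?= app(cons(unit,n),cons(W,0)).
Delete trivial equation n =?= n.
Decompose app/2: cons(0,B) =?= cons(0,cons(n,n)),  cons(unit,unit) =?= cons(unit,unit).
Decompose cons/2: 0 =?= 0,  B =?= cons(n,n).
Delete trivial equation 0 =?= 0.
Bind B := cons(n,n); substituting into the one remaining equation that mentions B gives: app(cons(unit,n),cons(app(cons(unit,cons(n,n)),cons(n,cons(n,n))),0)) =?= app(cons(unit,n),cons(W,0)).
Delete trivial equation cons(unit,unit) =?= cons(unit,unit).
Decompose app/2: cons(unit,n) =?= cons(unit,n),  cons(app(cons(unit,cons(n,n)),cons(n,cons(n,n))),0) =?= cons(W,0).
Delete trivial equation cons(unit,n) =?= cons(unit,n).
Decompose cons/2: app(cons(unit,cons(n,n)),cons(n,cons(n,n))) =?= W,  0 =?= 0.
Bind W := app(cons(unit,cons(n,n)),cons(n,cons(n,n))); no other remaining equation mentions W.
Delete trivial equation 0 =?= 0.
MGU = { M := n, B := cons(n,n), W := app(cons(unit,cons(n,n)),cons(n,cons(n,n))) }, so B := cons(n,n).

cons(n,n)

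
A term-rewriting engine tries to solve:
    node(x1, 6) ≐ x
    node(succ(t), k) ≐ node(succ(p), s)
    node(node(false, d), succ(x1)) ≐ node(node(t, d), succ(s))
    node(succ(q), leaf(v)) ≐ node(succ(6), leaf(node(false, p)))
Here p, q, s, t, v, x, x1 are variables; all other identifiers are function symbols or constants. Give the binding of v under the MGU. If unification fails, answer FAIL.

node(false, false)

Bind x := node(x1, 6); no other remaining equation mentions x.
Decompose node/2: succ(t) ≐ succ(p),  k ≐ s.
Decompose succ/1: t ≐ p.
Bind t := p; substituting into the one remaining equation that mentions t gives: node(node(false, d), succ(x1)) ≐ node(node(p, d), succ(s)).
Bind s := k; substituting into the one remaining equation that mentions s gives: node(node(false, d), succ(x1)) ≐ node(node(p, d), succ(k)).
Decompose node/2: node(false, d) ≐ node(p, d),  succ(x1) ≐ succ(k).
Decompose node/2: false ≐ p,  d ≐ d.
Bind p := false; substituting into the one remaining equation that mentions p gives: node(succ(q), leaf(v)) ≐ node(succ(6), leaf(node(false, false))). Substituting into the earlier binding gives t := false.
Delete trivial equation d ≐ d.
Decompose succ/1: x1 ≐ k.
Bind x1 := k; no other remaining equation mentions x1. Substituting into the earlier binding gives x := node(k, 6).
Decompose node/2: succ(q) ≐ succ(6),  leaf(v) ≐ leaf(node(false, false)).
Decompose succ/1: q ≐ 6.
Bind q := 6; no other remaining equation mentions q.
Decompose leaf/1: v ≐ node(false, false).
Bind v := node(false, false).
MGU = { x ↦ node(k, 6), t ↦ false, s ↦ k, p ↦ false, x1 ↦ k, q ↦ 6, v ↦ node(false, false) }, so v ↦ node(false, false).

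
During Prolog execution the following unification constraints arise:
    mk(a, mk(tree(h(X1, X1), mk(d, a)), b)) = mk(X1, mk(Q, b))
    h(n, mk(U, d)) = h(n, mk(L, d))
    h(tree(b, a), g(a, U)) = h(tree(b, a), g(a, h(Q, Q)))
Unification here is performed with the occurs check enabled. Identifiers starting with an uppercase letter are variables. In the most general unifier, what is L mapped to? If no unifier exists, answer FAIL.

Decompose mk/2: a = X1,  mk(tree(h(X1, X1), mk(d, a)), b) = mk(Q, b).
Bind X1 := a; substituting into the one remaining equation that mentions X1 gives: mk(tree(h(a, a), mk(d, a)), b) = mk(Q, b).
Decompose mk/2: tree(h(a, a), mk(d, a)) = Q,  b = b.
Bind Q := tree(h(a, a), mk(d, a)); substituting into the one remaining equation that mentions Q gives: h(tree(b, a), g(a, U)) = h(tree(b, a), g(a, h(tree(h(a, a), mk(d, a)), tree(h(a, a), mk(d, a))))).
Delete trivial equation b = b.
Decompose h/2: n = n,  mk(U, d) = mk(L, d).
Delete trivial equation n = n.
Decompose mk/2: U = L,  d = d.
Bind U := L; substituting into the one remaining equation that mentions U gives: h(tree(b, a), g(a, L)) = h(tree(b, a), g(a, h(tree(h(a, a), mk(d, a)), tree(h(a, a), mk(d, a))))).
Delete trivial equation d = d.
Decompose h/2: tree(b, a) = tree(b, a),  g(a, L) = g(a, h(tree(h(a, a), mk(d, a)), tree(h(a, a), mk(d, a)))).
Delete trivial equation tree(b, a) = tree(b, a).
Decompose g/2: a = a,  L = h(tree(h(a, a), mk(d, a)), tree(h(a, a), mk(d, a))).
Delete trivial equation a = a.
Bind L := h(tree(h(a, a), mk(d, a)), tree(h(a, a), mk(d, a))). Substituting into the earlier binding gives U := h(tree(h(a, a), mk(d, a)), tree(h(a, a), mk(d, a))).
MGU = { X1 ↦ a, Q ↦ tree(h(a, a), mk(d, a)), U ↦ h(tree(h(a, a), mk(d, a)), tree(h(a, a), mk(d, a))), L ↦ h(tree(h(a, a), mk(d, a)), tree(h(a, a), mk(d, a))) }, so L ↦ h(tree(h(a, a), mk(d, a)), tree(h(a, a), mk(d, a))).

h(tree(h(a, a), mk(d, a)), tree(h(a, a), mk(d, a)))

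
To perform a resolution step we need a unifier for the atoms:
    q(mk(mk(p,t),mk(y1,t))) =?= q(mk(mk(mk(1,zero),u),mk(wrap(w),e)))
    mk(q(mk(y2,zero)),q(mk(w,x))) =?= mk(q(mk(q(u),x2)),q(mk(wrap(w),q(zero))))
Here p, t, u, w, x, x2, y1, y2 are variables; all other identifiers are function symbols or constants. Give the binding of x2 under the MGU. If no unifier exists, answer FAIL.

FAIL

Decompose q/1: mk(mk(p,t),mk(y1,t)) =?= mk(mk(mk(1,zero),u),mk(wrap(w),e)).
Decompose mk/2: mk(p,t) =?= mk(mk(1,zero),u),  mk(y1,t) =?= mk(wrap(w),e).
Decompose mk/2: p =?= mk(1,zero),  t =?= u.
Bind p := mk(1,zero); no other remaining equation mentions p.
Bind t := u; substituting into the one remaining equation that mentions t gives: mk(y1,u) =?= mk(wrap(w),e).
Decompose mk/2: y1 =?= wrap(w),  u =?= e.
Bind y1 := wrap(w); no other remaining equation mentions y1.
Bind u := e; substituting into the remaining equation gives: mk(q(mk(y2,zero)),q(mk(w,x))) =?= mk(q(mk(q(e),x2)),q(mk(wrap(w),q(zero)))). Substituting into the earlier binding gives t := e.
Decompose mk/2: q(mk(y2,zero)) =?= q(mk(q(e),x2)),  q(mk(w,x)) =?= q(mk(wrap(w),q(zero))).
Decompose q/1: mk(y2,zero) =?= mk(q(e),x2).
Decompose mk/2: y2 =?= q(e),  zero =?= x2.
Bind y2 := q(e); no other remaining equation mentions y2.
Bind x2 := zero; no other remaining equation mentions x2.
Decompose q/1: mk(w,x) =?= mk(wrap(w),q(zero)).
Decompose mk/2: w =?= wrap(w),  x =?= q(zero).
Occurs check fails: w occurs in wrap(w); the equation w =?= wrap(w) has no finite solution.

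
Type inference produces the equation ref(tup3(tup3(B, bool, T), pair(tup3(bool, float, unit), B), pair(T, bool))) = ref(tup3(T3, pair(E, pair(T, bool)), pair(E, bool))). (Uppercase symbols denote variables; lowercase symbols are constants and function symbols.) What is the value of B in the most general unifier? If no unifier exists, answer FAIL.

Decompose ref/1: tup3(tup3(B, bool, T), pair(tup3(bool, float, unit), B), pair(T, bool)) = tup3(T3, pair(E, pair(T, bool)), pair(E, bool)).
Decompose tup3/3: tup3(B, bool, T) = T3,  pair(tup3(bool, float, unit), B) = pair(E, pair(T, bool)),  pair(T, bool) = pair(E, bool).
Bind T3 := tup3(B, bool, T); no other remaining equation mentions T3.
Decompose pair/2: tup3(bool, float, unit) = E,  B = pair(T, bool).
Bind E := tup3(bool, float, unit); substituting into the one remaining equation that mentions E gives: pair(T, bool) = pair(tup3(bool, float, unit), bool).
Bind B := pair(T, bool); no other remaining equation mentions B. Substituting into the earlier binding gives T3 := tup3(pair(T, bool), bool, T).
Decompose pair/2: T = tup3(bool, float, unit),  bool = bool.
Bind T := tup3(bool, float, unit); no other remaining equation mentions T. Substituting into the earlier bindings gives T3 := tup3(pair(tup3(bool, float, unit), bool), bool, tup3(bool, float, unit)), B := pair(tup3(bool, float, unit), bool).
Delete trivial equation bool = bool.
MGU = { T3 ↦ tup3(pair(tup3(bool, float, unit), bool), bool, tup3(bool, float, unit)), E ↦ tup3(bool, float, unit), B ↦ pair(tup3(bool, float, unit), bool), T ↦ tup3(bool, float, unit) }, so B ↦ pair(tup3(bool, float, unit), bool).

pair(tup3(bool, float, unit), bool)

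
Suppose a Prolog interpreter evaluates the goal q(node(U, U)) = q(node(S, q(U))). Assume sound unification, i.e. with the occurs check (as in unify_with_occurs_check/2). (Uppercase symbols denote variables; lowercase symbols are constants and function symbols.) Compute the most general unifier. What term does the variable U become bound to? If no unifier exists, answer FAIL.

FAIL

Decompose q/1: node(U, U) = node(S, q(U)).
Decompose node/2: U = S,  U = q(U).
Bind U := S; substituting into the remaining equation gives: S = q(S).
Occurs check fails: S occurs in q(S); the equation S = q(S) has no finite solution.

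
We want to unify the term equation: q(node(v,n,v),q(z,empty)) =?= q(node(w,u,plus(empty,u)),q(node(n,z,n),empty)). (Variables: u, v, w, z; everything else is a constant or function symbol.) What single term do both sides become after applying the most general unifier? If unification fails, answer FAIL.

FAIL

Decompose q/2: node(v,n,v) =?= node(w,u,plus(empty,u)),  q(z,empty) =?= q(node(n,z,n),empty).
Decompose node/3: v =?= w,  n =?= u,  v =?= plus(empty,u).
Bind v := w; substituting into the one remaining equation that mentions v gives: w =?= plus(empty,u).
Bind u := n; substituting into the one remaining equation that mentions u gives: w =?= plus(empty,n).
Bind w := plus(empty,n); no other remaining equation mentions w. Substituting into the earlier binding gives v := plus(empty,n).
Decompose q/2: z =?= node(n,z,n),  empty =?= empty.
Occurs check fails: z occurs in node(n,z,n); the equation z =?= node(n,z,n) has no finite solution.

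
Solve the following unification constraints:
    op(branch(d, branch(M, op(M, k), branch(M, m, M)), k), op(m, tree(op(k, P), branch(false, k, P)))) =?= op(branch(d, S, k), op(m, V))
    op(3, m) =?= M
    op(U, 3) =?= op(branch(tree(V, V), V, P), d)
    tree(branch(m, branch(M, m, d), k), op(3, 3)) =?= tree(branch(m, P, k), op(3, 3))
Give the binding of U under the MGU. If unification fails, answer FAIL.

Decompose op/2: branch(d, branch(M, op(M, k), branch(M, m, M)), k) =?= branch(d, S, k),  op(m, tree(op(k, P), branch(false, k, P))) =?= op(m, V).
Decompose branch/3: d =?= d,  branch(M, op(M, k), branch(M, m, M)) =?= S,  k =?= k.
Delete trivial equation d =?= d.
Bind S := branch(M, op(M, k), branch(M, m, M)); no other remaining equation mentions S.
Delete trivial equation k =?= k.
Decompose op/2: m =?= m,  tree(op(k, P), branch(false, k, P)) =?= V.
Delete trivial equation m =?= m.
Bind V := tree(op(k, P), branch(false, k, P)); substituting into the one remaining equation that mentions V gives: op(U, 3) =?= op(branch(tree(tree(op(k, P), branch(false, k, P)), tree(op(k, P), branch(false, k, P))), tree(op(k, P), branch(false, k, P)), P), d).
Bind M := op(3, m); substituting into the one remaining equation that mentions M gives: tree(branch(m, branch(op(3, m), m, d), k), op(3, 3)) =?= tree(branch(m, P, k), op(3, 3)). Substituting into the earlier binding gives S := branch(op(3, m), op(op(3, m), k), branch(op(3, m), m, op(3, m))).
Decompose op/2: U =?= branch(tree(tree(op(k, P), branch(false, k, P)), tree(op(k, P), branch(false, k, P))), tree(op(k, P), branch(false, k, P)), P),  3 =?= d.
Bind U := branch(tree(tree(op(k, P), branch(false, k, P)), tree(op(k, P), branch(false, k, P))), tree(op(k, P), branch(false, k, P)), P); no other remaining equation mentions U.
Clash: constants 3 and d differ; no unifier exists.

FAIL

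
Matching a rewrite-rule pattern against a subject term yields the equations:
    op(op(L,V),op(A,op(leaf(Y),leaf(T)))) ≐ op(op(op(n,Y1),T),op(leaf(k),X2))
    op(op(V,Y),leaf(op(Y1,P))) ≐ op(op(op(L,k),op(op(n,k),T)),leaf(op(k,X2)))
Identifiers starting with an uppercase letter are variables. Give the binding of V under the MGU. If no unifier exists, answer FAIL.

Decompose op/2: op(L,V) ≐ op(op(n,Y1),T),  op(A,op(leaf(Y),leaf(T))) ≐ op(leaf(k),X2).
Decompose op/2: L ≐ op(n,Y1),  V ≐ T.
Bind L := op(n,Y1); substituting into the one remaining equation that mentions L gives: op(op(V,Y),leaf(op(Y1,P))) ≐ op(op(op(op(n,Y1),k),op(op(n,k),T)),leaf(op(k,X2))).
Bind V := T; substituting into the one remaining equation that mentions V gives: op(op(T,Y),leaf(op(Y1,P))) ≐ op(op(op(op(n,Y1),k),op(op(n,k),T)),leaf(op(k,X2))).
Decompose op/2: A ≐ leaf(k),  op(leaf(Y),leaf(T)) ≐ X2.
Bind A := leaf(k); no other remaining equation mentions A.
Bind X2 := op(leaf(Y),leaf(T)); substituting into the remaining equation gives: op(op(T,Y),leaf(op(Y1,P))) ≐ op(op(op(op(n,Y1),k),op(op(n,k),T)),leaf(op(k,op(leaf(Y),leaf(T))))).
Decompose op/2: op(T,Y) ≐ op(op(op(n,Y1),k),op(op(n,k),T)),  leaf(op(Y1,P)) ≐ leaf(op(k,op(leaf(Y),leaf(T)))).
Decompose op/2: T ≐ op(op(n,Y1),k),  Y ≐ op(op(n,k),T).
Bind T := op(op(n,Y1),k); substituting into the remaining equations gives: Y ≐ op(op(n,k),op(op(n,Y1),k)),  leaf(op(Y1,P)) ≐ leaf(op(k,op(leaf(Y),leaf(op(op(n,Y1),k))))). Substituting into the earlier bindings gives V := op(op(n,Y1),k), X2 := op(leaf(Y),leaf(op(op(n,Y1),k))).
Bind Y := op(op(n,k),op(op(n,Y1),k)); substituting into the remaining equation gives: leaf(op(Y1,P)) ≐ leaf(op(k,op(leaf(op(op(n,k),op(op(n,Y1),k))),leaf(op(op(n,Y1),k))))). Substituting into the earlier binding gives X2 := op(leaf(op(op(n,k),op(op(n,Y1),k))),leaf(op(op(n,Y1),k))).
Decompose leaf/1: op(Y1,P) ≐ op(k,op(leaf(op(op(n,k),op(op(n,Y1),k))),leaf(op(op(n,Y1),k)))).
Decompose op/2: Y1 ≐ k,  P ≐ op(leaf(op(op(n,k),op(op(n,Y1),k))),leaf(op(op(n,Y1),k))).
Bind Y1 := k; substituting into the remaining equation gives: P ≐ op(leaf(op(op(n,k),op(op(n,k),k))),leaf(op(op(n,k),k))). Substituting into the earlier bindings gives L := op(n,k), V := op(op(n,k),k), X2 := op(leaf(op(op(n,k),op(op(n,k),k))),leaf(op(op(n,k),k))), T := op(op(n,k),k), Y := op(op(n,k),op(op(n,k),k)).
Bind P := op(leaf(op(op(n,k),op(op(n,k),k))),leaf(op(op(n,k),k))).
MGU = { L ↦ op(n,k), V ↦ op(op(n,k),k), A ↦ leaf(k), X2 ↦ op(leaf(op(op(n,k),op(op(n,k),k))),leaf(op(op(n,k),k))), T ↦ op(op(n,k),k), Y ↦ op(op(n,k),op(op(n,k),k)), Y1 ↦ k, P ↦ op(leaf(op(op(n,k),op(op(n,k),k))),leaf(op(op(n,k),k))) }, so V ↦ op(op(n,k),k).

op(op(n,k),k)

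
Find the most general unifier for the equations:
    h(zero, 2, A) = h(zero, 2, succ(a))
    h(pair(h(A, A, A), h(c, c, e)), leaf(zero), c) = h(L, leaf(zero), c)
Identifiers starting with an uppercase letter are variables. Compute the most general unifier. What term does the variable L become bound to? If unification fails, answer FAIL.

pair(h(succ(a), succ(a), succ(a)), h(c, c, e))

Decompose h/3: zero = zero,  2 = 2,  A = succ(a).
Delete trivial equation zero = zero.
Delete trivial equation 2 = 2.
Bind A := succ(a); substituting into the remaining equation gives: h(pair(h(succ(a), succ(a), succ(a)), h(c, c, e)), leaf(zero), c) = h(L, leaf(zero), c).
Decompose h/3: pair(h(succ(a), succ(a), succ(a)), h(c, c, e)) = L,  leaf(zero) = leaf(zero),  c = c.
Bind L := pair(h(succ(a), succ(a), succ(a)), h(c, c, e)); no other remaining equation mentions L.
Delete trivial equation leaf(zero) = leaf(zero).
Delete trivial equation c = c.
MGU = { A := succ(a), L := pair(h(succ(a), succ(a), succ(a)), h(c, c, e)) }, so L := pair(h(succ(a), succ(a), succ(a)), h(c, c, e)).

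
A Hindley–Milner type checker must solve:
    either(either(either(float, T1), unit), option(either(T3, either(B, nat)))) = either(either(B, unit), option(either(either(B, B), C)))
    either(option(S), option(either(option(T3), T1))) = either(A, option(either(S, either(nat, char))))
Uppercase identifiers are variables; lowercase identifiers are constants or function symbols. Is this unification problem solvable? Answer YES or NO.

YES

Decompose either/2: either(either(float, T1), unit) = either(B, unit),  option(either(T3, either(B, nat))) = option(either(either(B, B), C)).
Decompose either/2: either(float, T1) = B,  unit = unit.
Bind B := either(float, T1); substituting into the one remaining equation that mentions B gives: option(either(T3, either(either(float, T1), nat))) = option(either(either(either(float, T1), either(float, T1)), C)).
Delete trivial equation unit = unit.
Decompose option/1: either(T3, either(either(float, T1), nat)) = either(either(either(float, T1), either(float, T1)), C).
Decompose either/2: T3 = either(either(float, T1), either(float, T1)),  either(either(float, T1), nat) = C.
Bind T3 := either(either(float, T1), either(float, T1)); substituting into the one remaining equation that mentions T3 gives: either(option(S), option(either(option(either(either(float, T1), either(float, T1))), T1))) = either(A, option(either(S, either(nat, char)))).
Bind C := either(either(float, T1), nat); no other remaining equation mentions C.
Decompose either/2: option(S) = A,  option(either(option(either(either(float, T1), either(float, T1))), T1)) = option(either(S, either(nat, char))).
Bind A := option(S); no other remaining equation mentions A.
Decompose option/1: either(option(either(either(float, T1), either(float, T1))), T1) = either(S, either(nat, char)).
Decompose either/2: option(either(either(float, T1), either(float, T1))) = S,  T1 = either(nat, char).
Bind S := option(either(either(float, T1), either(float, T1))); no other remaining equation mentions S. Substituting into the earlier binding gives A := option(option(either(either(float, T1), either(float, T1)))).
Bind T1 := either(nat, char). Substituting into the earlier bindings gives B := either(float, either(nat, char)), T3 := either(either(float, either(nat, char)), either(float, either(nat, char))), C := either(either(float, either(nat, char)), nat), A := option(option(either(either(float, either(nat, char)), either(float, either(nat, char))))), S := option(either(either(float, either(nat, char)), either(float, either(nat, char)))).
No equations remain and no clash or occurs-check failure arose, so a unifier exists.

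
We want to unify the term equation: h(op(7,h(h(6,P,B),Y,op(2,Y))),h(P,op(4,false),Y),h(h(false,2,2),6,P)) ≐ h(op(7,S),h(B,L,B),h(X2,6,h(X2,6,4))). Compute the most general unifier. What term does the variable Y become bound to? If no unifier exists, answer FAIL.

Decompose h/3: op(7,h(h(6,P,B),Y,op(2,Y))) ≐ op(7,S),  h(P,op(4,false),Y) ≐ h(B,L,B),  h(h(false,2,2),6,P) ≐ h(X2,6,h(X2,6,4)).
Decompose op/2: 7 ≐ 7,  h(h(6,P,B),Y,op(2,Y)) ≐ S.
Delete trivial equation 7 ≐ 7.
Bind S := h(h(6,P,B),Y,op(2,Y)); no other remaining equation mentions S.
Decompose h/3: P ≐ B,  op(4,false) ≐ L,  Y ≐ B.
Bind P := B; substituting into the one remaining equation that mentions P gives: h(h(false,2,2),6,B) ≐ h(X2,6,h(X2,6,4)). Substituting into the earlier binding gives S := h(h(6,B,B),Y,op(2,Y)).
Bind L := op(4,false); no other remaining equation mentions L.
Bind Y := B; no other remaining equation mentions Y. Substituting into the earlier binding gives S := h(h(6,B,B),B,op(2,B)).
Decompose h/3: h(false,2,2) ≐ X2,  6 ≐ 6,  B ≐ h(X2,6,4).
Bind X2 := h(false,2,2); substituting into the one remaining equation that mentions X2 gives: B ≐ h(h(false,2,2),6,4).
Delete trivial equation 6 ≐ 6.
Bind B := h(h(false,2,2),6,4). Substituting into the earlier bindings gives S := h(h(6,h(h(false,2,2),6,4),h(h(false,2,2),6,4)),h(h(false,2,2),6,4),op(2,h(h(false,2,2),6,4))), P := h(h(false,2,2),6,4), Y := h(h(false,2,2),6,4).
MGU = { S ↦ h(h(6,h(h(false,2,2),6,4),h(h(false,2,2),6,4)),h(h(false,2,2),6,4),op(2,h(h(false,2,2),6,4))), P ↦ h(h(false,2,2),6,4), L ↦ op(4,false), Y ↦ h(h(false,2,2),6,4), X2 ↦ h(false,2,2), B ↦ h(h(false,2,2),6,4) }, so Y ↦ h(h(false,2,2),6,4).

h(h(false,2,2),6,4)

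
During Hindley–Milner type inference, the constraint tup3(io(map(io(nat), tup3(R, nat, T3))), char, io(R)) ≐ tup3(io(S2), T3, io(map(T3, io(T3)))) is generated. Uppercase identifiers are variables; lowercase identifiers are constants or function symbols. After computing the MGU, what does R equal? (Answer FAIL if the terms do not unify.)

map(char, io(char))

Decompose tup3/3: io(map(io(nat), tup3(R, nat, T3))) ≐ io(S2),  char ≐ T3,  io(R) ≐ io(map(T3, io(T3))).
Decompose io/1: map(io(nat), tup3(R, nat, T3)) ≐ S2.
Bind S2 := map(io(nat), tup3(R, nat, T3)); no other remaining equation mentions S2.
Bind T3 := char; substituting into the remaining equation gives: io(R) ≐ io(map(char, io(char))). Substituting into the earlier binding gives S2 := map(io(nat), tup3(R, nat, char)).
Decompose io/1: R ≐ map(char, io(char)).
Bind R := map(char, io(char)). Substituting into the earlier binding gives S2 := map(io(nat), tup3(map(char, io(char)), nat, char)).
MGU = { S2 := map(io(nat), tup3(map(char, io(char)), nat, char)), T3 := char, R := map(char, io(char)) }, so R := map(char, io(char)).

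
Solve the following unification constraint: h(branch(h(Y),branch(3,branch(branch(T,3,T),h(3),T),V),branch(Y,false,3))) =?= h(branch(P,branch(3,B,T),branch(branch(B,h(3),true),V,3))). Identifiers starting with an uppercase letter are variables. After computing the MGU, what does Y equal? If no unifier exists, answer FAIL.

Decompose h/1: branch(h(Y),branch(3,branch(branch(T,3,T),h(3),T),V),branch(Y,false,3)) =?= branch(P,branch(3,B,T),branch(branch(B,h(3),true),V,3)).
Decompose branch/3: h(Y) =?= P,  branch(3,branch(branch(T,3,T),h(3),T),V) =?= branch(3,B,T),  branch(Y,false,3) =?= branch(branch(B,h(3),true),V,3).
Bind P := h(Y); no other remaining equation mentions P.
Decompose branch/3: 3 =?= 3,  branch(branch(T,3,T),h(3),T) =?= B,  V =?= T.
Delete trivial equation 3 =?= 3.
Bind B := branch(branch(T,3,T),h(3),T); substituting into the one remaining equation that mentions B gives: branch(Y,false,3) =?= branch(branch(branch(branch(T,3,T),h(3),T),h(3),true),V,3).
Bind V := T; substituting into the remaining equation gives: branch(Y,false,3) =?= branch(branch(branch(branch(T,3,T),h(3),T),h(3),true),T,3).
Decompose branch/3: Y =?= branch(branch(branch(T,3,T),h(3),T),h(3),true),  false =?= T,  3 =?= 3.
Bind Y := branch(branch(branch(T,3,T),h(3),T),h(3),true); no other remaining equation mentions Y. Substituting into the earlier binding gives P := h(branch(branch(branch(T,3,T),h(3),T),h(3),true)).
Bind T := false; no other remaining equation mentions T. Substituting into the earlier bindings gives P := h(branch(branch(branch(false,3,false),h(3),false),h(3),true)), B := branch(branch(false,3,false),h(3),false), V := false, Y := branch(branch(branch(false,3,false),h(3),false),h(3),true).
Delete trivial equation 3 =?= 3.
MGU = { P -> h(branch(branch(branch(false,3,false),h(3),false),h(3),true)), B -> branch(branch(false,3,false),h(3),false), V -> false, Y -> branch(branch(branch(false,3,false),h(3),false),h(3),true), T -> false }, so Y -> branch(branch(branch(false,3,false),h(3),false),h(3),true).

branch(branch(branch(false,3,false),h(3),false),h(3),true)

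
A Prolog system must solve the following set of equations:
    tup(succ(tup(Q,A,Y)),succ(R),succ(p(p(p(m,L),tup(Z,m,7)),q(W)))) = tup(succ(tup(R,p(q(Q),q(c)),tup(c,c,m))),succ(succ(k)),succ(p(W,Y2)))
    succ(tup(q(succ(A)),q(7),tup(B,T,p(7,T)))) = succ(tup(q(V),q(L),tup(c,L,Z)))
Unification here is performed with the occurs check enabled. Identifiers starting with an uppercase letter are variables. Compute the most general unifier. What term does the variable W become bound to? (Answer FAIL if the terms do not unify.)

p(p(m,7),tup(p(7,7),m,7))

Decompose tup/3: succ(tup(Q,A,Y)) = succ(tup(R,p(q(Q),q(c)),tup(c,c,m))),  succ(R) = succ(succ(k)),  succ(p(p(p(m,L),tup(Z,m,7)),q(W))) = succ(p(W,Y2)).
Decompose succ/1: tup(Q,A,Y) = tup(R,p(q(Q),q(c)),tup(c,c,m)).
Decompose tup/3: Q = R,  A = p(q(Q),q(c)),  Y = tup(c,c,m).
Bind Q := R; substituting into the one remaining equation that mentions Q gives: A = p(q(R),q(c)).
Bind A := p(q(R),q(c)); substituting into the one remaining equation that mentions A gives: succ(tup(q(succ(p(q(R),q(c)))),q(7),tup(B,T,p(7,T)))) = succ(tup(q(V),q(L),tup(c,L,Z))).
Bind Y := tup(c,c,m); no other remaining equation mentions Y.
Decompose succ/1: R = succ(k).
Bind R := succ(k); substituting into the one remaining equation that mentions R gives: succ(tup(q(succ(p(q(succ(k)),q(c)))),q(7),tup(B,T,p(7,T)))) = succ(tup(q(V),q(L),tup(c,L,Z))). Substituting into the earlier bindings gives Q := succ(k), A := p(q(succ(k)),q(c)).
Decompose succ/1: p(p(p(m,L),tup(Z,m,7)),q(W)) = p(W,Y2).
Decompose p/2: p(p(m,L),tup(Z,m,7)) = W,  q(W) = Y2.
Bind W := p(p(m,L),tup(Z,m,7)); substituting into the one remaining equation that mentions W gives: q(p(p(m,L),tup(Z,m,7))) = Y2.
Bind Y2 := q(p(p(m,L),tup(Z,m,7))); no other remaining equation mentions Y2.
Decompose succ/1: tup(q(succ(p(q(succ(k)),q(c)))),q(7),tup(B,T,p(7,T))) = tup(q(V),q(L),tup(c,L,Z)).
Decompose tup/3: q(succ(p(q(succ(k)),q(c)))) = q(V),  q(7) = q(L),  tup(B,T,p(7,T)) = tup(c,L,Z).
Decompose q/1: succ(p(q(succ(k)),q(c))) = V.
Bind V := succ(p(q(succ(k)),q(c))); no other remaining equation mentions V.
Decompose q/1: 7 = L.
Bind L := 7; substituting into the remaining equation gives: tup(B,T,p(7,T)) = tup(c,7,Z). Substituting into the earlier bindings gives W := p(p(m,7),tup(Z,m,7)), Y2 := q(p(p(m,7),tup(Z,m,7))).
Decompose tup/3: B = c,  T = 7,  p(7,T) = Z.
Bind B := c; no other remaining equation mentions B.
Bind T := 7; substituting into the remaining equation gives: p(7,7) = Z.
Bind Z := p(7,7). Substituting into the earlier bindings gives W := p(p(m,7),tup(p(7,7),m,7)), Y2 := q(p(p(m,7),tup(p(7,7),m,7))).
MGU = { Q -> succ(k), A -> p(q(succ(k)),q(c)), Y -> tup(c,c,m), R -> succ(k), W -> p(p(m,7),tup(p(7,7),m,7)), Y2 -> q(p(p(m,7),tup(p(7,7),m,7))), V -> succ(p(q(succ(k)),q(c))), L -> 7, B -> c, T -> 7, Z -> p(7,7) }, so W -> p(p(m,7),tup(p(7,7),m,7)).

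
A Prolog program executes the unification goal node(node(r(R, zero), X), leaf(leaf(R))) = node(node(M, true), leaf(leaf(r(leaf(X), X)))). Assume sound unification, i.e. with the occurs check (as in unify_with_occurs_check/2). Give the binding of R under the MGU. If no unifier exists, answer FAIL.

Decompose node/2: node(r(R, zero), X) = node(M, true),  leaf(leaf(R)) = leaf(leaf(r(leaf(X), X))).
Decompose node/2: r(R, zero) = M,  X = true.
Bind M := r(R, zero); no other remaining equation mentions M.
Bind X := true; substituting into the remaining equation gives: leaf(leaf(R)) = leaf(leaf(r(leaf(true), true))).
Decompose leaf/1: leaf(R) = leaf(r(leaf(true), true)).
Decompose leaf/1: R = r(leaf(true), true).
Bind R := r(leaf(true), true). Substituting into the earlier binding gives M := r(r(leaf(true), true), zero).
MGU = { M -> r(r(leaf(true), true), zero), X -> true, R -> r(leaf(true), true) }, so R -> r(leaf(true), true).

r(leaf(true), true)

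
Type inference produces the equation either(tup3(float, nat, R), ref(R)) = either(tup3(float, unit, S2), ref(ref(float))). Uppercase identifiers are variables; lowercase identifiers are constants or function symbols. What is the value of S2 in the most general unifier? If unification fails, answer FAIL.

Decompose either/2: tup3(float, nat, R) = tup3(float, unit, S2),  ref(R) = ref(ref(float)).
Decompose tup3/3: float = float,  nat = unit,  R = S2.
Delete trivial equation float = float.
Clash: constants nat and unit differ; no unifier exists.

FAIL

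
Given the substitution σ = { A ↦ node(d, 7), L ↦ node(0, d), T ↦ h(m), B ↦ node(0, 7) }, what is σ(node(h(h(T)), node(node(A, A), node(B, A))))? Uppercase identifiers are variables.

node(h(h(h(m))), node(node(node(d, 7), node(d, 7)), node(node(0, 7), node(d, 7))))

Replace each occurrence of A with node(d, 7).
Replace each occurrence of T with h(m).
Replace each occurrence of B with node(0, 7).
Result: node(h(h(h(m))), node(node(node(d, 7), node(d, 7)), node(node(0, 7), node(d, 7)))).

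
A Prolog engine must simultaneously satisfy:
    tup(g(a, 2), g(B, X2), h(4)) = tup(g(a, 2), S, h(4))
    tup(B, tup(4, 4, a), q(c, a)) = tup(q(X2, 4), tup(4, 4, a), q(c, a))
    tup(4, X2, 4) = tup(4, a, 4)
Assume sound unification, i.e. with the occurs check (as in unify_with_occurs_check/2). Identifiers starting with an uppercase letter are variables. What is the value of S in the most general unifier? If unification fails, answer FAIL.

Decompose tup/3: g(a, 2) = g(a, 2),  g(B, X2) = S,  h(4) = h(4).
Delete trivial equation g(a, 2) = g(a, 2).
Bind S := g(B, X2); no other remaining equation mentions S.
Delete trivial equation h(4) = h(4).
Decompose tup/3: B = q(X2, 4),  tup(4, 4, a) = tup(4, 4, a),  q(c, a) = q(c, a).
Bind B := q(X2, 4); no other remaining equation mentions B. Substituting into the earlier binding gives S := g(q(X2, 4), X2).
Delete trivial equation tup(4, 4, a) = tup(4, 4, a).
Delete trivial equation q(c, a) = q(c, a).
Decompose tup/3: 4 = 4,  X2 = a,  4 = 4.
Delete trivial equation 4 = 4.
Bind X2 := a; no other remaining equation mentions X2. Substituting into the earlier bindings gives S := g(q(a, 4), a), B := q(a, 4).
Delete trivial equation 4 = 4.
MGU = { S -> g(q(a, 4), a), B -> q(a, 4), X2 -> a }, so S -> g(q(a, 4), a).

g(q(a, 4), a)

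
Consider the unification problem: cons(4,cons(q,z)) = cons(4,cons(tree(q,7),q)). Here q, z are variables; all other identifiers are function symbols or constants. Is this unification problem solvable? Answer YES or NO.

Decompose cons/2: 4 = 4,  cons(q,z) = cons(tree(q,7),q).
Delete trivial equation 4 = 4.
Decompose cons/2: q = tree(q,7),  z = q.
Occurs check fails: q occurs in tree(q,7); the equation q = tree(q,7) has no finite solution.

NO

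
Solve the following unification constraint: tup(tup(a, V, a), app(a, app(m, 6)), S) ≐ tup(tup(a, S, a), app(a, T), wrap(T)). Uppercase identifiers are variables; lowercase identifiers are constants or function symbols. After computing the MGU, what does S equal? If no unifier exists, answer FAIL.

wrap(app(m, 6))

Decompose tup/3: tup(a, V, a) ≐ tup(a, S, a),  app(a, app(m, 6)) ≐ app(a, T),  S ≐ wrap(T).
Decompose tup/3: a ≐ a,  V ≐ S,  a ≐ a.
Delete trivial equation a ≐ a.
Bind V := S; no other remaining equation mentions V.
Delete trivial equation a ≐ a.
Decompose app/2: a ≐ a,  app(m, 6) ≐ T.
Delete trivial equation a ≐ a.
Bind T := app(m, 6); substituting into the remaining equation gives: S ≐ wrap(app(m, 6)).
Bind S := wrap(app(m, 6)). Substituting into the earlier binding gives V := wrap(app(m, 6)).
MGU = { V ↦ wrap(app(m, 6)), T ↦ app(m, 6), S ↦ wrap(app(m, 6)) }, so S ↦ wrap(app(m, 6)).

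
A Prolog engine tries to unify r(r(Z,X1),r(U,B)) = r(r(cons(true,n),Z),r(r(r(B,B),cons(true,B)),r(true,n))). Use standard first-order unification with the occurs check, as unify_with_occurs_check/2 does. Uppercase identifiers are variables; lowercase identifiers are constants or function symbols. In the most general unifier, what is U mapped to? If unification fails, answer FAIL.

r(r(r(true,n),r(true,n)),cons(true,r(true,n)))

Decompose r/2: r(Z,X1) = r(cons(true,n),Z),  r(U,B) = r(r(r(B,B),cons(true,B)),r(true,n)).
Decompose r/2: Z = cons(true,n),  X1 = Z.
Bind Z := cons(true,n); substituting into the one remaining equation that mentions Z gives: X1 = cons(true,n).
Bind X1 := cons(true,n); no other remaining equation mentions X1.
Decompose r/2: U = r(r(B,B),cons(true,B)),  B = r(true,n).
Bind U := r(r(B,B),cons(true,B)); no other remaining equation mentions U.
Bind B := r(true,n). Substituting into the earlier binding gives U := r(r(r(true,n),r(true,n)),cons(true,r(true,n))).
MGU = { Z ↦ cons(true,n), X1 ↦ cons(true,n), U ↦ r(r(r(true,n),r(true,n)),cons(true,r(true,n))), B ↦ r(true,n) }, so U ↦ r(r(r(true,n),r(true,n)),cons(true,r(true,n))).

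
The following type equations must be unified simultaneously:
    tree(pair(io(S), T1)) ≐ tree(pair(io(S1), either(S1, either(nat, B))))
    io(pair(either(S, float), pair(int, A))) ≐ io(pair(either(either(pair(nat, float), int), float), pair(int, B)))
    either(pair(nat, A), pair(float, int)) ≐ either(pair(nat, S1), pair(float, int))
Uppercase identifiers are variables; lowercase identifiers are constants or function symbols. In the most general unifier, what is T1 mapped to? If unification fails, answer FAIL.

either(either(pair(nat, float), int), either(nat, either(pair(nat, float), int)))

Decompose tree/1: pair(io(S), T1) ≐ pair(io(S1), either(S1, either(nat, B))).
Decompose pair/2: io(S) ≐ io(S1),  T1 ≐ either(S1, either(nat, B)).
Decompose io/1: S ≐ S1.
Bind S := S1; substituting into the one remaining equation that mentions S gives: io(pair(either(S1, float), pair(int, A))) ≐ io(pair(either(either(pair(nat, float), int), float), pair(int, B))).
Bind T1 := either(S1, either(nat, B)); no other remaining equation mentions T1.
Decompose io/1: pair(either(S1, float), pair(int, A)) ≐ pair(either(either(pair(nat, float), int), float), pair(int, B)).
Decompose pair/2: either(S1, float) ≐ either(either(pair(nat, float), int), float),  pair(int, A) ≐ pair(int, B).
Decompose either/2: S1 ≐ either(pair(nat, float), int),  float ≐ float.
Bind S1 := either(pair(nat, float), int); substituting into the one remaining equation that mentions S1 gives: either(pair(nat, A), pair(float, int)) ≐ either(pair(nat, either(pair(nat, float), int)), pair(float, int)). Substituting into the earlier bindings gives S := either(pair(nat, float), int), T1 := either(either(pair(nat, float), int), either(nat, B)).
Delete trivial equation float ≐ float.
Decompose pair/2: int ≐ int,  A ≐ B.
Delete trivial equation int ≐ int.
Bind A := B; substituting into the remaining equation gives: either(pair(nat, B), pair(float, int)) ≐ either(pair(nat, either(pair(nat, float), int)), pair(float, int)).
Decompose either/2: pair(nat, B) ≐ pair(nat, either(pair(nat, float), int)),  pair(float, int) ≐ pair(float, int).
Decompose pair/2: nat ≐ nat,  B ≐ either(pair(nat, float), int).
Delete trivial equation nat ≐ nat.
Bind B := either(pair(nat, float), int); no other remaining equation mentions B. Substituting into the earlier bindings gives T1 := either(either(pair(nat, float), int), either(nat, either(pair(nat, float), int))), A := either(pair(nat, float), int).
Delete trivial equation pair(float, int) ≐ pair(float, int).
MGU = { S := either(pair(nat, float), int), T1 := either(either(pair(nat, float), int), either(nat, either(pair(nat, float), int))), S1 := either(pair(nat, float), int), A := either(pair(nat, float), int), B := either(pair(nat, float), int) }, so T1 := either(either(pair(nat, float), int), either(nat, either(pair(nat, float), int))).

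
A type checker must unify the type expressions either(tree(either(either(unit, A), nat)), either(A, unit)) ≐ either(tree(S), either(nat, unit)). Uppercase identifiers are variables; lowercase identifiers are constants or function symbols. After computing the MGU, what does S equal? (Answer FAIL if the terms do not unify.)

Decompose either/2: tree(either(either(unit, A), nat)) ≐ tree(S),  either(A, unit) ≐ either(nat, unit).
Decompose tree/1: either(either(unit, A), nat) ≐ S.
Bind S := either(either(unit, A), nat); no other remaining equation mentions S.
Decompose either/2: A ≐ nat,  unit ≐ unit.
Bind A := nat; no other remaining equation mentions A. Substituting into the earlier binding gives S := either(either(unit, nat), nat).
Delete trivial equation unit ≐ unit.
MGU = { S := either(either(unit, nat), nat), A := nat }, so S := either(either(unit, nat), nat).

either(either(unit, nat), nat)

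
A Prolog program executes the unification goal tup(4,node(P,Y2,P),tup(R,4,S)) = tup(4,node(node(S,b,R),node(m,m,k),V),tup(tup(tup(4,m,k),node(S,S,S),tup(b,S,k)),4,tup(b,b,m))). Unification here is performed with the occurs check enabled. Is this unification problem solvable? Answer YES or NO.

YES

Decompose tup/3: 4 = 4,  node(P,Y2,P) = node(node(S,b,R),node(m,m,k),V),  tup(R,4,S) = tup(tup(tup(4,m,k),node(S,S,S),tup(b,S,k)),4,tup(b,b,m)).
Delete trivial equation 4 = 4.
Decompose node/3: P = node(S,b,R),  Y2 = node(m,m,k),  P = V.
Bind P := node(S,b,R); substituting into the one remaining equation that mentions P gives: node(S,b,R) = V.
Bind Y2 := node(m,m,k); no other remaining equation mentions Y2.
Bind V := node(S,b,R); no other remaining equation mentions V.
Decompose tup/3: R = tup(tup(4,m,k),node(S,S,S),tup(b,S,k)),  4 = 4,  S = tup(b,b,m).
Bind R := tup(tup(4,m,k),node(S,S,S),tup(b,S,k)); no other remaining equation mentions R. Substituting into the earlier bindings gives P := node(S,b,tup(tup(4,m,k),node(S,S,S),tup(b,S,k))), V := node(S,b,tup(tup(4,m,k),node(S,S,S),tup(b,S,k))).
Delete trivial equation 4 = 4.
Bind S := tup(b,b,m). Substituting into the earlier bindings gives P := node(tup(b,b,m),b,tup(tup(4,m,k),node(tup(b,b,m),tup(b,b,m),tup(b,b,m)),tup(b,tup(b,b,m),k))), V := node(tup(b,b,m),b,tup(tup(4,m,k),node(tup(b,b,m),tup(b,b,m),tup(b,b,m)),tup(b,tup(b,b,m),k))), R := tup(tup(4,m,k),node(tup(b,b,m),tup(b,b,m),tup(b,b,m)),tup(b,tup(b,b,m),k)).
No equations remain and no clash or occurs-check failure arose, so a unifier exists.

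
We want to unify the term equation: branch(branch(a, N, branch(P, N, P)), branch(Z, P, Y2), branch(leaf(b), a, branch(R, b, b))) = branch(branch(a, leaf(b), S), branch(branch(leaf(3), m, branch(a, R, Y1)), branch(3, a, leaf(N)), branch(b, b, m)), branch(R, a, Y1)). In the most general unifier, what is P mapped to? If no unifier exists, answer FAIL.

branch(3, a, leaf(leaf(b)))

Decompose branch/3: branch(a, N, branch(P, N, P)) = branch(a, leaf(b), S),  branch(Z, P, Y2) = branch(branch(leaf(3), m, branch(a, R, Y1)), branch(3, a, leaf(N)), branch(b, b, m)),  branch(leaf(b), a, branch(R, b, b)) = branch(R, a, Y1).
Decompose branch/3: a = a,  N = leaf(b),  branch(P, N, P) = S.
Delete trivial equation a = a.
Bind N := leaf(b); substituting into the 2 remaining equations that mention N gives: branch(P, leaf(b), P) = S,  branch(Z, P, Y2) = branch(branch(leaf(3), m, branch(a, R, Y1)), branch(3, a, leaf(leaf(b))), branch(b, b, m)).
Bind S := branch(P, leaf(b), P); no other remaining equation mentions S.
Decompose branch/3: Z = branch(leaf(3), m, branch(a, R, Y1)),  P = branch(3, a, leaf(leaf(b))),  Y2 = branch(b, b, m).
Bind Z := branch(leaf(3), m, branch(a, R, Y1)); no other remaining equation mentions Z.
Bind P := branch(3, a, leaf(leaf(b))); no other remaining equation mentions P. Substituting into the earlier binding gives S := branch(branch(3, a, leaf(leaf(b))), leaf(b), branch(3, a, leaf(leaf(b)))).
Bind Y2 := branch(b, b, m); no other remaining equation mentions Y2.
Decompose branch/3: leaf(b) = R,  a = a,  branch(R, b, b) = Y1.
Bind R := leaf(b); substituting into the one remaining equation that mentions R gives: branch(leaf(b), b, b) = Y1. Substituting into the earlier binding gives Z := branch(leaf(3), m, branch(a, leaf(b), Y1)).
Delete trivial equation a = a.
Bind Y1 := branch(leaf(b), b, b). Substituting into the earlier binding gives Z := branch(leaf(3), m, branch(a, leaf(b), branch(leaf(b), b, b))).
MGU = { N ↦ leaf(b), S ↦ branch(branch(3, a, leaf(leaf(b))), leaf(b), branch(3, a, leaf(leaf(b)))), Z ↦ branch(leaf(3), m, branch(a, leaf(b), branch(leaf(b), b, b))), P ↦ branch(3, a, leaf(leaf(b))), Y2 ↦ branch(b, b, m), R ↦ leaf(b), Y1 ↦ branch(leaf(b), b, b) }, so P ↦ branch(3, a, leaf(leaf(b))).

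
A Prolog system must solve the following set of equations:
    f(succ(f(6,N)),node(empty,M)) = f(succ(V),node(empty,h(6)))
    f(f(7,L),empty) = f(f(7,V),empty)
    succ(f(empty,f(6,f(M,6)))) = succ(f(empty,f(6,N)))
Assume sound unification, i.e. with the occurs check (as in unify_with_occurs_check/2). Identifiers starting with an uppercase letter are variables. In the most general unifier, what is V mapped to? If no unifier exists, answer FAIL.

f(6,f(h(6),6))

Decompose f/2: succ(f(6,N)) = succ(V),  node(empty,M) = node(empty,h(6)).
Decompose succ/1: f(6,N) = V.
Bind V := f(6,N); substituting into the one remaining equation that mentions V gives: f(f(7,L),empty) = f(f(7,f(6,N)),empty).
Decompose node/2: empty = empty,  M = h(6).
Delete trivial equation empty = empty.
Bind M := h(6); substituting into the one remaining equation that mentions M gives: succ(f(empty,f(6,f(h(6),6)))) = succ(f(empty,f(6,N))).
Decompose f/2: f(7,L) = f(7,f(6,N)),  empty = empty.
Decompose f/2: 7 = 7,  L = f(6,N).
Delete trivial equation 7 = 7.
Bind L := f(6,N); no other remaining equation mentions L.
Delete trivial equation empty = empty.
Decompose succ/1: f(empty,f(6,f(h(6),6))) = f(empty,f(6,N)).
Decompose f/2: empty = empty,  f(6,f(h(6),6)) = f(6,N).
Delete trivial equation empty = empty.
Decompose f/2: 6 = 6,  f(h(6),6) = N.
Delete trivial equation 6 = 6.
Bind N := f(h(6),6). Substituting into the earlier bindings gives V := f(6,f(h(6),6)), L := f(6,f(h(6),6)).
MGU = { V -> f(6,f(h(6),6)), M -> h(6), L -> f(6,f(h(6),6)), N -> f(h(6),6) }, so V -> f(6,f(h(6),6)).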